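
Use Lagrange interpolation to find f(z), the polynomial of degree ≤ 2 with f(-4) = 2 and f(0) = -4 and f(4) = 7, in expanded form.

L_0(z) = z(z - 4) / [32] = (1/32)z^2 - (1/8)z
L_1(z) = (z + 4)(z - 4) / [-16] = -(1/16)z^2 + 1
L_2(z) = (z + 4)z / [32] = (1/32)z^2 + (1/8)z
f(z) = 2·L_0 + (-4)·L_1 + 7·L_2
  2·L_0(z) = (1/16)z^2 - (1/4)z
  (-4)·L_1(z) = (1/4)z^2 - 4
  7·L_2(z) = (7/32)z^2 + (7/8)z
Adding term by term: (17/32)z^2 + (5/8)z - 4

f(z) = (17/32)z^2 + (5/8)z - 4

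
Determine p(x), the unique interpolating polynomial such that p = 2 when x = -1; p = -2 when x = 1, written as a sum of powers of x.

p(x) = -2x

Build the Lagrange basis polynomials:
L_0(x) = (x - 1) / [-2] = -(1/2)x + 1/2
L_1(x) = (x + 1) / [2] = (1/2)x + 1/2
p(x) = 2·L_0 + (-2)·L_1
  2·L_0(x) = -x + 1
  (-2)·L_1(x) = -x - 1
Adding term by term: -2x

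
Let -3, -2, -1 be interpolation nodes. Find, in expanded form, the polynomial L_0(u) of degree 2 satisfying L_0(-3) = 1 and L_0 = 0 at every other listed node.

L_0(u) = (u + 2)(u + 1) / [(-1)·(-2)]
       = (u^2 + 3u + 2) / (2)

L_0(u) = (1/2)u^2 + (3/2)u + 1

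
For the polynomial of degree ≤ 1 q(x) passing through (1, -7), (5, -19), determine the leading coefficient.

The leading coefficient equals the top divided difference q[1,5].
q[1,5] = (-19 - (-7)) / (5 - 1) = -3

-3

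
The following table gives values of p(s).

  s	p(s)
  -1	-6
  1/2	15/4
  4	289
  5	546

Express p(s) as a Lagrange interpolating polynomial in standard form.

Build the Lagrange basis polynomials:
L_0(s) = (s - 1/2)(s - 4)(s - 5) / [-45] = -(1/45)s^3 + (19/90)s^2 - (49/90)s + 2/9
L_1(s) = (s + 1)(s - 4)(s - 5) / [189/8] = (8/189)s^3 - (64/189)s^2 + (88/189)s + 160/189
L_2(s) = (s + 1)(s - 1/2)(s - 5) / [-35/2] = -(2/35)s^3 + (9/35)s^2 + (6/35)s - 1/7
L_3(s) = (s + 1)(s - 1/2)(s - 4) / [27] = (1/27)s^3 - (7/54)s^2 - (5/54)s + 2/27
p(s) = (-6)·L_0 + (15/4)·L_1 + 289·L_2 + 546·L_3
  (-6)·L_0(s) = (2/15)s^3 - (19/15)s^2 + (49/15)s - 4/3
  (15/4)·L_1(s) = (10/63)s^3 - (80/63)s^2 + (110/63)s + 200/63
  289·L_2(s) = -(578/35)s^3 + (2601/35)s^2 + (1734/35)s - 289/7
  546·L_3(s) = (182/9)s^3 - (637/9)s^2 - (455/9)s + 364/9
Adding term by term: 4s^3 + s^2 + 4s + 1

p(s) = 4s^3 + s^2 + 4s + 1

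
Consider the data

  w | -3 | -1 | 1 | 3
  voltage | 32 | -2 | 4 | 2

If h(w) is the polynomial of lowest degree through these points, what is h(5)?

-56

Using Newton's divided-difference form:
h[-3,-1] = (-2 - 32) / (-1 - (-3)) = -17
h[-1,1] = (4 - (-2)) / (1 - (-1)) = 3
h[1,3] = (2 - 4) / (3 - 1) = -1
h[-3,-1,1] = (3 - (-17)) / (1 - (-3)) = 5
h[-1,1,3] = (-1 - 3) / (3 - (-1)) = -1
h[-3,-1,1,3] = (-1 - 5) / (3 - (-3)) = -1
h(5) = 32 + (-17)·(8) + 5·(8)·(6) + (-1)·(8)·(6)·(4) = -56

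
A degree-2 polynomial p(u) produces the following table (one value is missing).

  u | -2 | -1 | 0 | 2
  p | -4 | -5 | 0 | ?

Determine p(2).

28

The 3 known values determine p uniquely (degree ≤ 2).
Evaluate each Lagrange basis at u = 2:
L_0(2) = (3)·(2)/[(-1)·(-2)] = 3
L_1(2) = (4)·(2)/[(1)·(-1)] = -8
L_2(2) = (4)·(3)/[(2)·(1)] = 6
Sum: (-4)·(3) + (-5)·(-8) + 0 = 28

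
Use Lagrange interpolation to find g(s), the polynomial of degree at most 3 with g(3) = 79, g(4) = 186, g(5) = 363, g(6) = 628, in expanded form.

L_0(s) = (s - 4)(s - 5)(s - 6) / [-6] = -(1/6)s^3 + (5/2)s^2 - (37/3)s + 20
L_1(s) = (s - 3)(s - 5)(s - 6) / [2] = (1/2)s^3 - 7s^2 + (63/2)s - 45
L_2(s) = (s - 3)(s - 4)(s - 6) / [-2] = -(1/2)s^3 + (13/2)s^2 - 27s + 36
L_3(s) = (s - 3)(s - 4)(s - 5) / [6] = (1/6)s^3 - 2s^2 + (47/6)s - 10
g(s) = 79·L_0 + 186·L_1 + 363·L_2 + 628·L_3
  79·L_0(s) = -(79/6)s^3 + (395/2)s^2 - (2923/3)s + 1580
  186·L_1(s) = 93s^3 - 1302s^2 + 5859s - 8370
  363·L_2(s) = -(363/2)s^3 + (4719/2)s^2 - 9801s + 13068
  628·L_3(s) = (314/3)s^3 - 1256s^2 + (14758/3)s - 6280
Adding term by term: 3s^3 - s^2 + 3s - 2

g(s) = 3s^3 - s^2 + 3s - 2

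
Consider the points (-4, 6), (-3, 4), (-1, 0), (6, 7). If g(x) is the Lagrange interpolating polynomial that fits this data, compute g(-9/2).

L_0(-9/2) = (-3/2)·(-7/2)·(-21/2)/[(-1)·(-3)·(-10)] = 147/80
L_1(-9/2) = (-1/2)·(-7/2)·(-21/2)/[(1)·(-2)·(-9)] = -49/48
L_2(-9/2) = (-1/2)·(-3/2)·(-21/2)/[(3)·(2)·(-7)] = 3/16
L_3(-9/2) = (-1/2)·(-3/2)·(-7/2)/[(10)·(9)·(7)] = -1/240
Sum: 6·(147/80) + 4·(-49/48) + 0 + 7·(-1/240) = 553/80

553/80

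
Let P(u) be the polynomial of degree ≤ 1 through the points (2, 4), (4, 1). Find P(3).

5/2

Evaluate each Lagrange basis at u = 3:
L_0(3) = (-1)/[(-2)] = 1/2
L_1(3) = (1)/[(2)] = 1/2
Sum: 4·(1/2) + 1·(1/2) = 5/2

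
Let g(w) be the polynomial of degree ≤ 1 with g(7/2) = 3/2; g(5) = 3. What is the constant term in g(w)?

-2

Build the Lagrange basis polynomials:
L_0(w) = (w - 5) / [-3/2] = -(2/3)w + 10/3
L_1(w) = (w - 7/2) / [3/2] = (2/3)w - 7/3
g(w) = (3/2)·L_0 + 3·L_1
Only the constant term is needed; take it from each L_i and combine:
(3/2)·(10/3) + 3·(-7/3) = -2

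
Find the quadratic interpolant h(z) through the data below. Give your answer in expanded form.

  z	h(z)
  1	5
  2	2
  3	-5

Newton's divided differences:
h[1,2] = (2 - 5) / (2 - 1) = -3
h[2,3] = (-5 - 2) / (3 - 2) = -7
h[1,2,3] = (-7 - (-3)) / (3 - 1) = -2
h(z) = 5 + (-3)·(z - 1) + (-2)·(z - 1)(z - 2)
Expanding: h(z) = -2z^2 + 3z + 4

h(z) = -2z^2 + 3z + 4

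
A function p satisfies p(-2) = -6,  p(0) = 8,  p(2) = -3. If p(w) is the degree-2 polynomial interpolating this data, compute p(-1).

33/8

L_0(-1) = (-1)·(-3)/[(-2)·(-4)] = 3/8
L_1(-1) = (1)·(-3)/[(2)·(-2)] = 3/4
L_2(-1) = (1)·(-1)/[(4)·(2)] = -1/8
Sum: (-6)·(3/8) + 8·(3/4) + (-3)·(-1/8) = 33/8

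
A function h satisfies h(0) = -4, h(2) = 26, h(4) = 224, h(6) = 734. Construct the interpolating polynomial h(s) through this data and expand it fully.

Newton's divided differences:
h[0,2] = (26 - (-4)) / (2 - 0) = 15
h[2,4] = (224 - 26) / (4 - 2) = 99
h[4,6] = (734 - 224) / (6 - 4) = 255
h[0,2,4] = (99 - 15) / (4 - 0) = 21
h[2,4,6] = (255 - 99) / (6 - 2) = 39
h[0,2,4,6] = (39 - 21) / (6 - 0) = 3
h(s) = -4 + 15·s + 21·s(s - 2) + 3·s(s - 2)(s - 4)
Expanding: h(s) = 3s^3 + 3s^2 - 3s - 4

h(s) = 3s^3 + 3s^2 - 3s - 4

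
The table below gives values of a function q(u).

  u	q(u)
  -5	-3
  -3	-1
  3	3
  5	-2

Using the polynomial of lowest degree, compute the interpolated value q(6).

Using Newton's divided-difference form:
q[-5,-3] = (-1 - (-3)) / (-3 - (-5)) = 1
q[-3,3] = (3 - (-1)) / (3 - (-3)) = 2/3
q[3,5] = (-2 - 3) / (5 - 3) = -5/2
q[-5,-3,3] = (2/3 - 1) / (3 - (-5)) = -1/24
q[-3,3,5] = (-5/2 - 2/3) / (5 - (-3)) = -19/48
q[-5,-3,3,5] = (-19/48 - (-1/24)) / (5 - (-5)) = -17/480
q(6) = -3 + 1·(11) + (-1/24)·(11)·(9) + (-17/480)·(11)·(9)·(3) = -1063/160

-1063/160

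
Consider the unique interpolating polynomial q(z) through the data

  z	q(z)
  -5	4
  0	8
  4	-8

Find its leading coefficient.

-8/15

Build the Lagrange basis polynomials:
L_0(z) = z(z - 4) / [45] = (1/45)z^2 - (4/45)z
L_1(z) = (z + 5)(z - 4) / [-20] = -(1/20)z^2 - (1/20)z + 1
L_2(z) = (z + 5)z / [36] = (1/36)z^2 + (5/36)z
q(z) = 4·L_0 + 8·L_1 + (-8)·L_2
Only the coefficient of z^2 is needed; take it from each L_i and combine:
4·(1/45) + 8·(-1/20) + (-8)·(1/36) = -8/15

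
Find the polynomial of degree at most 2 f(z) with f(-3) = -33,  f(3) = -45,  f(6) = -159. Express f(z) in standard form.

Newton's divided differences:
f[-3,3] = (-45 - (-33)) / (3 - (-3)) = -2
f[3,6] = (-159 - (-45)) / (6 - 3) = -38
f[-3,3,6] = (-38 - (-2)) / (6 - (-3)) = -4
f(z) = -33 + (-2)·(z + 3) + (-4)·(z + 3)(z - 3)
Expanding: f(z) = -4z^2 - 2z - 3

f(z) = -4z^2 - 2z - 3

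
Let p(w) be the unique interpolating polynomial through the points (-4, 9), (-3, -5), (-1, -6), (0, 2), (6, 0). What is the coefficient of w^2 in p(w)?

8383/7560

L_0(w) = (w + 3)(w + 1)w(w - 6) / [120] = (1/120)w^4 - (1/60)w^3 - (7/40)w^2 - (3/20)w
L_1(w) = (w + 4)(w + 1)w(w - 6) / [-54] = -(1/54)w^4 + (1/54)w^3 + (13/27)w^2 + (4/9)w
L_2(w) = (w + 4)(w + 3)w(w - 6) / [42] = (1/42)w^4 + (1/42)w^3 - (5/7)w^2 - (12/7)w
L_3(w) = (w + 4)(w + 3)(w + 1)(w - 6) / [-72] = -(1/72)w^4 - (1/36)w^3 + (29/72)w^2 + (17/12)w + 1
L_4(w) = (w + 4)(w + 3)(w + 1)w / [3780] = (1/3780)w^4 + (2/945)w^3 + (19/3780)w^2 + (1/315)w
p(w) = 9·L_0 + (-5)·L_1 + (-6)·L_2 + 2·L_3 + 0·L_4
Only the coefficient of w^2 is needed; take it from each L_i and combine:
9·(-7/40) + (-5)·(13/27) + (-6)·(-5/7) + 2·(29/72) + 0·(19/3780) = 8383/7560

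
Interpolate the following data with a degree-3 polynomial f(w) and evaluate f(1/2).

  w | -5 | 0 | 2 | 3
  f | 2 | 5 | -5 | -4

53/32

Using Newton's divided-difference form:
f[-5,0] = (5 - 2) / (0 - (-5)) = 3/5
f[0,2] = (-5 - 5) / (2 - 0) = -5
f[2,3] = (-4 - (-5)) / (3 - 2) = 1
f[-5,0,2] = (-5 - 3/5) / (2 - (-5)) = -4/5
f[0,2,3] = (1 - (-5)) / (3 - 0) = 2
f[-5,0,2,3] = (2 - (-4/5)) / (3 - (-5)) = 7/20
f(1/2) = 2 + (3/5)·(11/2) + (-4/5)·(11/2)·(1/2) + (7/20)·(11/2)·(1/2)·(-3/2) = 53/32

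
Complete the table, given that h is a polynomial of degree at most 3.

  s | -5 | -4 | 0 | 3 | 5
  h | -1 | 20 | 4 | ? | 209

The 4 known values determine h uniquely (degree ≤ 3).
Evaluate each Lagrange basis at s = 3:
L_0(3) = (7)·(3)·(-2)/[(-1)·(-5)·(-10)] = 21/25
L_1(3) = (8)·(3)·(-2)/[(1)·(-4)·(-9)] = -4/3
L_2(3) = (8)·(7)·(-2)/[(5)·(4)·(-5)] = 28/25
L_3(3) = (8)·(7)·(3)/[(10)·(9)·(5)] = 28/75
Sum: (-1)·(21/25) + 20·(-4/3) + 4·(28/25) + 209·(28/75) = 55

55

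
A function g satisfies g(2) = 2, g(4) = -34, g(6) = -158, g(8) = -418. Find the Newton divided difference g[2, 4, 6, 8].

g[2,4] = (-34 - 2) / (4 - 2) = -18
g[4,6] = (-158 - (-34)) / (6 - 4) = -62
g[6,8] = (-418 - (-158)) / (8 - 6) = -130
g[2,4,6] = (-62 - (-18)) / (6 - 2) = -11
g[4,6,8] = (-130 - (-62)) / (8 - 4) = -17
g[2,4,6,8] = (-17 - (-11)) / (8 - 2) = -1

-1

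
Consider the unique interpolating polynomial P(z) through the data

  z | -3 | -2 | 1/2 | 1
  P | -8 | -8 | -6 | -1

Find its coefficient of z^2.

479/140

Build the Lagrange basis polynomials:
L_0(z) = (z + 2)(z - 1/2)(z - 1) / [-14] = -(1/14)z^3 - (1/28)z^2 + (5/28)z - 1/14
L_1(z) = (z + 3)(z - 1/2)(z - 1) / [15/2] = (2/15)z^3 + (1/5)z^2 - (8/15)z + 1/5
L_2(z) = (z + 3)(z + 2)(z - 1) / [-35/8] = -(8/35)z^3 - (32/35)z^2 - (8/35)z + 48/35
L_3(z) = (z + 3)(z + 2)(z - 1/2) / [6] = (1/6)z^3 + (3/4)z^2 + (7/12)z - 1/2
P(z) = (-8)·L_0 + (-8)·L_1 + (-6)·L_2 + (-1)·L_3
Only the coefficient of z^2 is needed; take it from each L_i and combine:
(-8)·(-1/28) + (-8)·(1/5) + (-6)·(-32/35) + (-1)·(3/4) = 479/140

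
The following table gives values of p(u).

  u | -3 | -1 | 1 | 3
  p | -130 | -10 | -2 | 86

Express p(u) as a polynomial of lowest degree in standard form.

L_0(u) = (u + 1)(u - 1)(u - 3) / [-48] = -(1/48)u^3 + (1/16)u^2 + (1/48)u - 1/16
L_1(u) = (u + 3)(u - 1)(u - 3) / [16] = (1/16)u^3 - (1/16)u^2 - (9/16)u + 9/16
L_2(u) = (u + 3)(u + 1)(u - 3) / [-16] = -(1/16)u^3 - (1/16)u^2 + (9/16)u + 9/16
L_3(u) = (u + 3)(u + 1)(u - 1) / [48] = (1/48)u^3 + (1/16)u^2 - (1/48)u - 1/16
p(u) = (-130)·L_0 + (-10)·L_1 + (-2)·L_2 + 86·L_3
  (-130)·L_0(u) = (65/24)u^3 - (65/8)u^2 - (65/24)u + 65/8
  (-10)·L_1(u) = -(5/8)u^3 + (5/8)u^2 + (45/8)u - 45/8
  (-2)·L_2(u) = (1/8)u^3 + (1/8)u^2 - (9/8)u - 9/8
  86·L_3(u) = (43/24)u^3 + (43/8)u^2 - (43/24)u - 43/8
Adding term by term: 4u^3 - 2u^2 - 4

p(u) = 4u^3 - 2u^2 - 4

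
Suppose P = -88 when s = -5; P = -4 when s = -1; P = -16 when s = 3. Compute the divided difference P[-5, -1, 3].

P[-5,-1] = (-4 - (-88)) / (-1 - (-5)) = 21
P[-1,3] = (-16 - (-4)) / (3 - (-1)) = -3
P[-5,-1,3] = (-3 - 21) / (3 - (-5)) = -3

-3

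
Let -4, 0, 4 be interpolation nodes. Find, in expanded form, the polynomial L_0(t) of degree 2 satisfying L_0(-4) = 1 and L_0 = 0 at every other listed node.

L_0(t) = t(t - 4) / [(-4)·(-8)]
       = (t^2 - 4t) / (32)

L_0(t) = (1/32)t^2 - (1/8)t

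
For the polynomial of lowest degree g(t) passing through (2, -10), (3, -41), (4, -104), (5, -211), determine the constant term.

4

Build the Lagrange basis polynomials:
L_0(t) = (t - 3)(t - 4)(t - 5) / [-6] = -(1/6)t^3 + 2t^2 - (47/6)t + 10
L_1(t) = (t - 2)(t - 4)(t - 5) / [2] = (1/2)t^3 - (11/2)t^2 + 19t - 20
L_2(t) = (t - 2)(t - 3)(t - 5) / [-2] = -(1/2)t^3 + 5t^2 - (31/2)t + 15
L_3(t) = (t - 2)(t - 3)(t - 4) / [6] = (1/6)t^3 - (3/2)t^2 + (13/3)t - 4
g(t) = (-10)·L_0 + (-41)·L_1 + (-104)·L_2 + (-211)·L_3
Only the constant term is needed; take it from each L_i and combine:
(-10)·(10) + (-41)·(-20) + (-104)·(15) + (-211)·(-4) = 4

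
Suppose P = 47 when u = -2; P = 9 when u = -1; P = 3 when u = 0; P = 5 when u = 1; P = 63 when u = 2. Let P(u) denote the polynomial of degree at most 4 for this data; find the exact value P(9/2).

22683/16

L_0(9/2) = (11/2)·(9/2)·(7/2)·(5/2)/[(-1)·(-2)·(-3)·(-4)] = 1155/128
L_1(9/2) = (13/2)·(9/2)·(7/2)·(5/2)/[(1)·(-1)·(-2)·(-3)] = -1365/32
L_2(9/2) = (13/2)·(11/2)·(7/2)·(5/2)/[(2)·(1)·(-1)·(-2)] = 5005/64
L_3(9/2) = (13/2)·(11/2)·(9/2)·(5/2)/[(3)·(2)·(1)·(-1)] = -2145/32
L_4(9/2) = (13/2)·(11/2)·(9/2)·(7/2)/[(4)·(3)·(2)·(1)] = 3003/128
Sum: 47·(1155/128) + 9·(-1365/32) + 3·(5005/64) + 5·(-2145/32) + 63·(3003/128) = 22683/16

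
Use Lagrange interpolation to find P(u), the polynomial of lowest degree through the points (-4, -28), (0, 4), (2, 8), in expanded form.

L_0(u) = u(u - 2) / [24] = (1/24)u^2 - (1/12)u
L_1(u) = (u + 4)(u - 2) / [-8] = -(1/8)u^2 - (1/4)u + 1
L_2(u) = (u + 4)u / [12] = (1/12)u^2 + (1/3)u
P(u) = (-28)·L_0 + 4·L_1 + 8·L_2
  (-28)·L_0(u) = -(7/6)u^2 + (7/3)u
  4·L_1(u) = -(1/2)u^2 - u + 4
  8·L_2(u) = (2/3)u^2 + (8/3)u
Adding term by term: -u^2 + 4u + 4

P(u) = -u^2 + 4u + 4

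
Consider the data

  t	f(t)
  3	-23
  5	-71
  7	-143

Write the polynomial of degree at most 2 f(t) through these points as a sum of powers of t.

Newton's divided differences:
f[3,5] = (-71 - (-23)) / (5 - 3) = -24
f[5,7] = (-143 - (-71)) / (7 - 5) = -36
f[3,5,7] = (-36 - (-24)) / (7 - 3) = -3
f(t) = -23 + (-24)·(t - 3) + (-3)·(t - 3)(t - 5)
Expanding: f(t) = -3t^2 + 4

f(t) = -3t^2 + 4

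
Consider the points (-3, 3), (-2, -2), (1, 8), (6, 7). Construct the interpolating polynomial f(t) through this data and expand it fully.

f(t) = -(101/360)t^3 + (173/180)t^2 + (1849/360)t + 131/60

Newton's divided differences:
f[-3,-2] = (-2 - 3) / (-2 - (-3)) = -5
f[-2,1] = (8 - (-2)) / (1 - (-2)) = 10/3
f[1,6] = (7 - 8) / (6 - 1) = -1/5
f[-3,-2,1] = (10/3 - (-5)) / (1 - (-3)) = 25/12
f[-2,1,6] = (-1/5 - 10/3) / (6 - (-2)) = -53/120
f[-3,-2,1,6] = (-53/120 - 25/12) / (6 - (-3)) = -101/360
f(t) = 3 + (-5)·(t + 3) + (25/12)·(t + 3)(t + 2) + (-101/360)·(t + 3)(t + 2)(t - 1)
Expanding: f(t) = -(101/360)t^3 + (173/180)t^2 + (1849/360)t + 131/60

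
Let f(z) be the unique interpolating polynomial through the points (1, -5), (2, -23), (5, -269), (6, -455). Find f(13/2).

L_0(13/2) = (9/2)·(3/2)·(1/2)/[(-1)·(-4)·(-5)] = -27/160
L_1(13/2) = (11/2)·(3/2)·(1/2)/[(1)·(-3)·(-4)] = 11/32
L_2(13/2) = (11/2)·(9/2)·(1/2)/[(4)·(3)·(-1)] = -33/32
L_3(13/2) = (11/2)·(9/2)·(3/2)/[(5)·(4)·(1)] = 297/160
Sum: (-5)·(-27/160) + (-23)·(11/32) + (-269)·(-33/32) + (-455)·(297/160) = -2297/4

-2297/4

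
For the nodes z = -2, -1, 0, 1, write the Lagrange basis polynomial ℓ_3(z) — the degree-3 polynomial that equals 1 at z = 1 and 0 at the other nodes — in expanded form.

ℓ_3(z) = (1/6)z^3 + (1/2)z^2 + (1/3)z

ℓ_3(z) = (z + 2)(z + 1)z / [(3)·(2)·(1)]
       = (z^3 + 3z^2 + 2z) / (6)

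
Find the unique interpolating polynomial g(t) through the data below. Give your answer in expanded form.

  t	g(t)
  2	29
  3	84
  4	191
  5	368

g(t) = 3t^3 - t^2 + 3t + 3

Newton's divided differences:
g[2,3] = (84 - 29) / (3 - 2) = 55
g[3,4] = (191 - 84) / (4 - 3) = 107
g[4,5] = (368 - 191) / (5 - 4) = 177
g[2,3,4] = (107 - 55) / (4 - 2) = 26
g[3,4,5] = (177 - 107) / (5 - 3) = 35
g[2,3,4,5] = (35 - 26) / (5 - 2) = 3
g(t) = 29 + 55·(t - 2) + 26·(t - 2)(t - 3) + 3·(t - 2)(t - 3)(t - 4)
Expanding: g(t) = 3t^3 - t^2 + 3t + 3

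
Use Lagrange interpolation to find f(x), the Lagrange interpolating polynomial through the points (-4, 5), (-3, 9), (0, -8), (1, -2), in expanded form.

f(x) = (16/15)x^3 + (101/20)x^2 - (7/60)x - 8

Build the Lagrange basis polynomials:
L_0(x) = (x + 3)x(x - 1) / [-20] = -(1/20)x^3 - (1/10)x^2 + (3/20)x
L_1(x) = (x + 4)x(x - 1) / [12] = (1/12)x^3 + (1/4)x^2 - (1/3)x
L_2(x) = (x + 4)(x + 3)(x - 1) / [-12] = -(1/12)x^3 - (1/2)x^2 - (5/12)x + 1
L_3(x) = (x + 4)(x + 3)x / [20] = (1/20)x^3 + (7/20)x^2 + (3/5)x
f(x) = 5·L_0 + 9·L_1 + (-8)·L_2 + (-2)·L_3
  5·L_0(x) = -(1/4)x^3 - (1/2)x^2 + (3/4)x
  9·L_1(x) = (3/4)x^3 + (9/4)x^2 - 3x
  (-8)·L_2(x) = (2/3)x^3 + 4x^2 + (10/3)x - 8
  (-2)·L_3(x) = -(1/10)x^3 - (7/10)x^2 - (6/5)x
Adding term by term: (16/15)x^3 + (101/20)x^2 - (7/60)x - 8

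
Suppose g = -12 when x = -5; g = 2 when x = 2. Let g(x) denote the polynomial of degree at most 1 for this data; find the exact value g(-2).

-6

Evaluate each Lagrange basis at x = -2:
L_0(-2) = (-4)/[(-7)] = 4/7
L_1(-2) = (3)/[(7)] = 3/7
Sum: (-12)·(4/7) + 2·(3/7) = -6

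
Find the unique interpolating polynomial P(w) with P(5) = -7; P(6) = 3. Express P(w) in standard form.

L_0(w) = (w - 6) / [-1] = -w + 6
L_1(w) = (w - 5) / [1] = w - 5
P(w) = (-7)·L_0 + 3·L_1
  (-7)·L_0(w) = 7w - 42
  3·L_1(w) = 3w - 15
Adding term by term: 10w - 57

P(w) = 10w - 57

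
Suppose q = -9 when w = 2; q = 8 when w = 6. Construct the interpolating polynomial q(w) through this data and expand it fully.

Build the Lagrange basis polynomials:
L_0(w) = (w - 6) / [-4] = -(1/4)w + 3/2
L_1(w) = (w - 2) / [4] = (1/4)w - 1/2
q(w) = (-9)·L_0 + 8·L_1
  (-9)·L_0(w) = (9/4)w - 27/2
  8·L_1(w) = 2w - 4
Adding term by term: (17/4)w - 35/2

q(w) = (17/4)w - 35/2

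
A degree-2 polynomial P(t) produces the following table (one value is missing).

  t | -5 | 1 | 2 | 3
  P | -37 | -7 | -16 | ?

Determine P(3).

-29

The 3 known values determine P uniquely (degree ≤ 2).
Evaluate each Lagrange basis at t = 3:
L_0(3) = (2)·(1)/[(-6)·(-7)] = 1/21
L_1(3) = (8)·(1)/[(6)·(-1)] = -4/3
L_2(3) = (8)·(2)/[(7)·(1)] = 16/7
Sum: (-37)·(1/21) + (-7)·(-4/3) + (-16)·(16/7) = -29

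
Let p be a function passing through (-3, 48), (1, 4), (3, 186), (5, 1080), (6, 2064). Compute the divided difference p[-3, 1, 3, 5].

p[-3,1] = (4 - 48) / (1 - (-3)) = -11
p[1,3] = (186 - 4) / (3 - 1) = 91
p[3,5] = (1080 - 186) / (5 - 3) = 447
p[-3,1,3] = (91 - (-11)) / (3 - (-3)) = 17
p[1,3,5] = (447 - 91) / (5 - 1) = 89
p[-3,1,3,5] = (89 - 17) / (5 - (-3)) = 9

9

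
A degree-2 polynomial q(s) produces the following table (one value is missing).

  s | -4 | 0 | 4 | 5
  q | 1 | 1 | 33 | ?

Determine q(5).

46

The 3 known values determine q uniquely (degree ≤ 2).
Evaluate each Lagrange basis at s = 5:
L_0(5) = (5)·(1)/[(-4)·(-8)] = 5/32
L_1(5) = (9)·(1)/[(4)·(-4)] = -9/16
L_2(5) = (9)·(5)/[(8)·(4)] = 45/32
Sum: 1·(5/32) + 1·(-9/16) + 33·(45/32) = 46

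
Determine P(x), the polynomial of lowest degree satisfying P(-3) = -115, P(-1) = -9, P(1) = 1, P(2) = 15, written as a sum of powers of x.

P(x) = 3x^3 - 3x^2 + 2x - 1

Newton's divided differences:
P[-3,-1] = (-9 - (-115)) / (-1 - (-3)) = 53
P[-1,1] = (1 - (-9)) / (1 - (-1)) = 5
P[1,2] = (15 - 1) / (2 - 1) = 14
P[-3,-1,1] = (5 - 53) / (1 - (-3)) = -12
P[-1,1,2] = (14 - 5) / (2 - (-1)) = 3
P[-3,-1,1,2] = (3 - (-12)) / (2 - (-3)) = 3
P(x) = -115 + 53·(x + 3) + (-12)·(x + 3)(x + 1) + 3·(x + 3)(x + 1)(x - 1)
Expanding: P(x) = 3x^3 - 3x^2 + 2x - 1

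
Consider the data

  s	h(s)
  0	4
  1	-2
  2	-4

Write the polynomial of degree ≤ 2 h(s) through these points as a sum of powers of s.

h(s) = 2s^2 - 8s + 4

Newton's divided differences:
h[0,1] = (-2 - 4) / (1 - 0) = -6
h[1,2] = (-4 - (-2)) / (2 - 1) = -2
h[0,1,2] = (-2 - (-6)) / (2 - 0) = 2
h(s) = 4 + (-6)·s + 2·s(s - 1)
Expanding: h(s) = 2s^2 - 8s + 4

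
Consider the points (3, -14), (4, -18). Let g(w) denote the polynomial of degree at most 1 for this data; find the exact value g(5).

-22

Evaluate each Lagrange basis at w = 5:
L_0(5) = (1)/[(-1)] = -1
L_1(5) = (2)/[(1)] = 2
Sum: (-14)·(-1) + (-18)·(2) = -22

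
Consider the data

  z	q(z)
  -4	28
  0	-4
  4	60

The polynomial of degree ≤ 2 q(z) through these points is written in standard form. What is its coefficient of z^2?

3

L_0(z) = z(z - 4) / [32] = (1/32)z^2 - (1/8)z
L_1(z) = (z + 4)(z - 4) / [-16] = -(1/16)z^2 + 1
L_2(z) = (z + 4)z / [32] = (1/32)z^2 + (1/8)z
q(z) = 28·L_0 + (-4)·L_1 + 60·L_2
Only the coefficient of z^2 is needed; take it from each L_i and combine:
28·(1/32) + (-4)·(-1/16) + 60·(1/32) = 3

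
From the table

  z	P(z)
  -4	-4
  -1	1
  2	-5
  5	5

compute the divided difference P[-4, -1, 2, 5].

P[-4,-1] = (1 - (-4)) / (-1 - (-4)) = 5/3
P[-1,2] = (-5 - 1) / (2 - (-1)) = -2
P[2,5] = (5 - (-5)) / (5 - 2) = 10/3
P[-4,-1,2] = (-2 - 5/3) / (2 - (-4)) = -11/18
P[-1,2,5] = (10/3 - (-2)) / (5 - (-1)) = 8/9
P[-4,-1,2,5] = (8/9 - (-11/18)) / (5 - (-4)) = 1/6

1/6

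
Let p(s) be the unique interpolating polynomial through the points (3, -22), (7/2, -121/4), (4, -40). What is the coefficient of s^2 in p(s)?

Build the Lagrange basis polynomials:
L_0(s) = (s - 7/2)(s - 4) / [1/2] = 2s^2 - 15s + 28
L_1(s) = (s - 3)(s - 4) / [-1/4] = -4s^2 + 28s - 48
L_2(s) = (s - 3)(s - 7/2) / [1/2] = 2s^2 - 13s + 21
p(s) = (-22)·L_0 + (-121/4)·L_1 + (-40)·L_2
Only the coefficient of s^2 is needed; take it from each L_i and combine:
(-22)·(2) + (-121/4)·(-4) + (-40)·(2) = -3

-3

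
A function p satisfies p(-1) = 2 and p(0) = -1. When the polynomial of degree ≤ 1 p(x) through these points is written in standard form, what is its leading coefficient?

Build the Lagrange basis polynomials:
L_0(x) = x / [-1] = -x
L_1(x) = (x + 1) / [1] = x + 1
p(x) = 2·L_0 + (-1)·L_1
Only the coefficient of x is needed; take it from each L_i and combine:
2·(-1) + (-1)·(1) = -3

-3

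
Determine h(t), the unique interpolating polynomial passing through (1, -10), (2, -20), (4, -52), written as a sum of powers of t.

Build the Lagrange basis polynomials:
L_0(t) = (t - 2)(t - 4) / [3] = (1/3)t^2 - 2t + 8/3
L_1(t) = (t - 1)(t - 4) / [-2] = -(1/2)t^2 + (5/2)t - 2
L_2(t) = (t - 1)(t - 2) / [6] = (1/6)t^2 - (1/2)t + 1/3
h(t) = (-10)·L_0 + (-20)·L_1 + (-52)·L_2
  (-10)·L_0(t) = -(10/3)t^2 + 20t - 80/3
  (-20)·L_1(t) = 10t^2 - 50t + 40
  (-52)·L_2(t) = -(26/3)t^2 + 26t - 52/3
Adding term by term: -2t^2 - 4t - 4

h(t) = -2t^2 - 4t - 4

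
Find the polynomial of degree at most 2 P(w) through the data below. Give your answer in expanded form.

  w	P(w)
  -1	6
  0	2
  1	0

P(w) = w^2 - 3w + 2

Newton's divided differences:
P[-1,0] = (2 - 6) / (0 - (-1)) = -4
P[0,1] = (0 - 2) / (1 - 0) = -2
P[-1,0,1] = (-2 - (-4)) / (1 - (-1)) = 1
P(w) = 6 + (-4)·(w + 1) + 1·(w + 1)w
Expanding: P(w) = w^2 - 3w + 2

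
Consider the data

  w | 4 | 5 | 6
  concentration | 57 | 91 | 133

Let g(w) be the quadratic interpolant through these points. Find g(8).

Using Newton's divided-difference form:
g[4,5] = (91 - 57) / (5 - 4) = 34
g[5,6] = (133 - 91) / (6 - 5) = 42
g[4,5,6] = (42 - 34) / (6 - 4) = 4
g(8) = 57 + 34·(4) + 4·(4)·(3) = 241

241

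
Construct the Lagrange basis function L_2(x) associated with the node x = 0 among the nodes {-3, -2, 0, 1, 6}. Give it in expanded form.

L_2(x) = (x + 3)(x + 2)(x - 1)(x - 6) / [(3)·(2)·(-1)·(-6)]
       = (x^4 - 2x^3 - 23x^2 - 12x + 36) / (36)

L_2(x) = (1/36)x^4 - (1/18)x^3 - (23/36)x^2 - (1/3)x + 1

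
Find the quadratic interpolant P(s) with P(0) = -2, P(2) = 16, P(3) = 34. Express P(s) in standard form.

Newton's divided differences:
P[0,2] = (16 - (-2)) / (2 - 0) = 9
P[2,3] = (34 - 16) / (3 - 2) = 18
P[0,2,3] = (18 - 9) / (3 - 0) = 3
P(s) = -2 + 9·s + 3·s(s - 2)
Expanding: P(s) = 3s^2 + 3s - 2

P(s) = 3s^2 + 3s - 2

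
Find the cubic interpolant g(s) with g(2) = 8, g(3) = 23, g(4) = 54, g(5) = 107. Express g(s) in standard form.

Build the Lagrange basis polynomials:
L_0(s) = (s - 3)(s - 4)(s - 5) / [-6] = -(1/6)s^3 + 2s^2 - (47/6)s + 10
L_1(s) = (s - 2)(s - 4)(s - 5) / [2] = (1/2)s^3 - (11/2)s^2 + 19s - 20
L_2(s) = (s - 2)(s - 3)(s - 5) / [-2] = -(1/2)s^3 + 5s^2 - (31/2)s + 15
L_3(s) = (s - 2)(s - 3)(s - 4) / [6] = (1/6)s^3 - (3/2)s^2 + (13/3)s - 4
g(s) = 8·L_0 + 23·L_1 + 54·L_2 + 107·L_3
  8·L_0(s) = -(4/3)s^3 + 16s^2 - (188/3)s + 80
  23·L_1(s) = (23/2)s^3 - (253/2)s^2 + 437s - 460
  54·L_2(s) = -27s^3 + 270s^2 - 837s + 810
  107·L_3(s) = (107/6)s^3 - (321/2)s^2 + (1391/3)s - 428
Adding term by term: s^3 - s^2 + s + 2

g(s) = s^3 - s^2 + s + 2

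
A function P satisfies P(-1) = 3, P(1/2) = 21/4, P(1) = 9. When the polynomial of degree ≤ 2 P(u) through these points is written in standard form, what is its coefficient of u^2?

3

L_0(u) = (u - 1/2)(u - 1) / [3] = (1/3)u^2 - (1/2)u + 1/6
L_1(u) = (u + 1)(u - 1) / [-3/4] = -(4/3)u^2 + 4/3
L_2(u) = (u + 1)(u - 1/2) / [1] = u^2 + (1/2)u - 1/2
P(u) = 3·L_0 + (21/4)·L_1 + 9·L_2
Only the coefficient of u^2 is needed; take it from each L_i and combine:
3·(1/3) + (21/4)·(-4/3) + 9·(1) = 3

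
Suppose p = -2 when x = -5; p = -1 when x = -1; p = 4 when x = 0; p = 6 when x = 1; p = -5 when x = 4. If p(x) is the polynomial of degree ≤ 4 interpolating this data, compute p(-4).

-37/3

L_0(-4) = (-3)·(-4)·(-5)·(-8)/[(-4)·(-5)·(-6)·(-9)] = 4/9
L_1(-4) = (1)·(-4)·(-5)·(-8)/[(4)·(-1)·(-2)·(-5)] = 4
L_2(-4) = (1)·(-3)·(-5)·(-8)/[(5)·(1)·(-1)·(-4)] = -6
L_3(-4) = (1)·(-3)·(-4)·(-8)/[(6)·(2)·(1)·(-3)] = 8/3
L_4(-4) = (1)·(-3)·(-4)·(-5)/[(9)·(5)·(4)·(3)] = -1/9
Sum: (-2)·(4/9) + (-1)·(4) + 4·(-6) + 6·(8/3) + (-5)·(-1/9) = -37/3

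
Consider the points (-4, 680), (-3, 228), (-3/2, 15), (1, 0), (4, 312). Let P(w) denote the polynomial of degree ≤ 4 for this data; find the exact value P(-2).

48

L_0(-2) = (1)·(-1/2)·(-3)·(-6)/[(-1)·(-5/2)·(-5)·(-8)] = -9/100
L_1(-2) = (2)·(-1/2)·(-3)·(-6)/[(1)·(-3/2)·(-4)·(-7)] = 3/7
L_2(-2) = (2)·(1)·(-3)·(-6)/[(5/2)·(3/2)·(-5/2)·(-11/2)] = 192/275
L_3(-2) = (2)·(1)·(-1/2)·(-6)/[(5)·(4)·(5/2)·(-3)] = -1/25
L_4(-2) = (2)·(1)·(-1/2)·(-3)/[(8)·(7)·(11/2)·(3)] = 1/308
Sum: 680·(-9/100) + 228·(3/7) + 15·(192/275) + 0 + 312·(1/308) = 48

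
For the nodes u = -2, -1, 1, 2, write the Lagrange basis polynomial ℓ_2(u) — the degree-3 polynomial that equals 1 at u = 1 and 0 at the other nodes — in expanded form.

ℓ_2(u) = -(1/6)u^3 - (1/6)u^2 + (2/3)u + 2/3

ℓ_2(u) = (u + 2)(u + 1)(u - 2) / [(3)·(2)·(-1)]
       = (u^3 + u^2 - 4u - 4) / (-6)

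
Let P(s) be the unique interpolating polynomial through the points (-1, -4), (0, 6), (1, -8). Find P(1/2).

2

Using Newton's divided-difference form:
P[-1,0] = (6 - (-4)) / (0 - (-1)) = 10
P[0,1] = (-8 - 6) / (1 - 0) = -14
P[-1,0,1] = (-14 - 10) / (1 - (-1)) = -12
P(1/2) = -4 + 10·(3/2) + (-12)·(3/2)·(1/2) = 2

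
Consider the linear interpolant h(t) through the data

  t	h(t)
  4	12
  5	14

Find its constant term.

L_0(t) = (t - 5) / [-1] = -t + 5
L_1(t) = (t - 4) / [1] = t - 4
h(t) = 12·L_0 + 14·L_1
Only the constant term is needed; take it from each L_i and combine:
12·(5) + 14·(-4) = 4

4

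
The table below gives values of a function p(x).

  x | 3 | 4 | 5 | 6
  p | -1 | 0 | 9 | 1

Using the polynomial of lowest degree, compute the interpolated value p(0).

294

Evaluate each Lagrange basis at x = 0:
L_0(0) = (-4)·(-5)·(-6)/[(-1)·(-2)·(-3)] = 20
L_1(0) = (-3)·(-5)·(-6)/[(1)·(-1)·(-2)] = -45
L_2(0) = (-3)·(-4)·(-6)/[(2)·(1)·(-1)] = 36
L_3(0) = (-3)·(-4)·(-5)/[(3)·(2)·(1)] = -10
Sum: (-1)·(20) + 0 + 9·(36) + 1·(-10) = 294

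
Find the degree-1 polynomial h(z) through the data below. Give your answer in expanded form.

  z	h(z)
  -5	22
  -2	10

Build the Lagrange basis polynomials:
L_0(z) = (z + 2) / [-3] = -(1/3)z - 2/3
L_1(z) = (z + 5) / [3] = (1/3)z + 5/3
h(z) = 22·L_0 + 10·L_1
  22·L_0(z) = -(22/3)z - 44/3
  10·L_1(z) = (10/3)z + 50/3
Adding term by term: -4z + 2

h(z) = -4z + 2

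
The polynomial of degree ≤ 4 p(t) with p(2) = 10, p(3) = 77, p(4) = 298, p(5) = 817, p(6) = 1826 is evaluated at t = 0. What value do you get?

Evaluate each Lagrange basis at t = 0:
L_0(0) = (-3)·(-4)·(-5)·(-6)/[(-1)·(-2)·(-3)·(-4)] = 15
L_1(0) = (-2)·(-4)·(-5)·(-6)/[(1)·(-1)·(-2)·(-3)] = -40
L_2(0) = (-2)·(-3)·(-5)·(-6)/[(2)·(1)·(-1)·(-2)] = 45
L_3(0) = (-2)·(-3)·(-4)·(-6)/[(3)·(2)·(1)·(-1)] = -24
L_4(0) = (-2)·(-3)·(-4)·(-5)/[(4)·(3)·(2)·(1)] = 5
Sum: 10·(15) + 77·(-40) + 298·(45) + 817·(-24) + 1826·(5) = 2

2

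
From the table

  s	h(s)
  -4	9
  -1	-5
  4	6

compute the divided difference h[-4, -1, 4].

103/120

h[-4,-1] = (-5 - 9) / (-1 - (-4)) = -14/3
h[-1,4] = (6 - (-5)) / (4 - (-1)) = 11/5
h[-4,-1,4] = (11/5 - (-14/3)) / (4 - (-4)) = 103/120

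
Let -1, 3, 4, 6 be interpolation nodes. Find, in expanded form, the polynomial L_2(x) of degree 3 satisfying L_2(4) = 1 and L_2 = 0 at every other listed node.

L_2(x) = -(1/10)x^3 + (4/5)x^2 - (9/10)x - 9/5

L_2(x) = (x + 1)(x - 3)(x - 6) / [(5)·(1)·(-2)]
       = (x^3 - 8x^2 + 9x + 18) / (-10)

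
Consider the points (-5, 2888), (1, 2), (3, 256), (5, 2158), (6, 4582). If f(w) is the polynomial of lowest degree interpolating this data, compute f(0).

-2

Evaluate each Lagrange basis at w = 0:
L_0(0) = (-1)·(-3)·(-5)·(-6)/[(-6)·(-8)·(-10)·(-11)] = 3/176
L_1(0) = (5)·(-3)·(-5)·(-6)/[(6)·(-2)·(-4)·(-5)] = 15/8
L_2(0) = (5)·(-1)·(-5)·(-6)/[(8)·(2)·(-2)·(-3)] = -25/16
L_3(0) = (5)·(-1)·(-3)·(-6)/[(10)·(4)·(2)·(-1)] = 9/8
L_4(0) = (5)·(-1)·(-3)·(-5)/[(11)·(5)·(3)·(1)] = -5/11
Sum: 2888·(3/176) + 2·(15/8) + 256·(-25/16) + 2158·(9/8) + 4582·(-5/11) = -2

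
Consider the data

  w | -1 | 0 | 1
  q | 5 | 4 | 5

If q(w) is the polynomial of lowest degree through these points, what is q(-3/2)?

25/4

Using Newton's divided-difference form:
q[-1,0] = (4 - 5) / (0 - (-1)) = -1
q[0,1] = (5 - 4) / (1 - 0) = 1
q[-1,0,1] = (1 - (-1)) / (1 - (-1)) = 1
q(-3/2) = 5 + (-1)·(-1/2) + 1·(-1/2)·(-3/2) = 25/4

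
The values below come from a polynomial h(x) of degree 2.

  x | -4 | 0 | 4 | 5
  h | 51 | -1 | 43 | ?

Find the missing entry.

69

The 3 known values determine h uniquely (degree ≤ 2).
Evaluate each Lagrange basis at x = 5:
L_0(5) = (5)·(1)/[(-4)·(-8)] = 5/32
L_1(5) = (9)·(1)/[(4)·(-4)] = -9/16
L_2(5) = (9)·(5)/[(8)·(4)] = 45/32
Sum: 51·(5/32) + (-1)·(-9/16) + 43·(45/32) = 69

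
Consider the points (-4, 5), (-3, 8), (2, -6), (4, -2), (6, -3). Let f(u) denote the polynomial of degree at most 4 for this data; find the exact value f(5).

Evaluate each Lagrange basis at u = 5:
L_0(5) = (8)·(3)·(1)·(-1)/[(-1)·(-6)·(-8)·(-10)] = -1/20
L_1(5) = (9)·(3)·(1)·(-1)/[(1)·(-5)·(-7)·(-9)] = 3/35
L_2(5) = (9)·(8)·(1)·(-1)/[(6)·(5)·(-2)·(-4)] = -3/10
L_3(5) = (9)·(8)·(3)·(-1)/[(8)·(7)·(2)·(-2)] = 27/28
L_4(5) = (9)·(8)·(3)·(1)/[(10)·(9)·(4)·(2)] = 3/10
Sum: 5·(-1/20) + 8·(3/35) + (-6)·(-3/10) + (-2)·(27/28) + (-3)·(3/10) = -83/140

-83/140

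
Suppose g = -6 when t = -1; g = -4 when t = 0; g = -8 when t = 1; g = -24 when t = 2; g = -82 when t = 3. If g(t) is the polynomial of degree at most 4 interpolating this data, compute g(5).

Evaluate each Lagrange basis at t = 5:
L_0(5) = (5)·(4)·(3)·(2)/[(-1)·(-2)·(-3)·(-4)] = 5
L_1(5) = (6)·(4)·(3)·(2)/[(1)·(-1)·(-2)·(-3)] = -24
L_2(5) = (6)·(5)·(3)·(2)/[(2)·(1)·(-1)·(-2)] = 45
L_3(5) = (6)·(5)·(4)·(2)/[(3)·(2)·(1)·(-1)] = -40
L_4(5) = (6)·(5)·(4)·(3)/[(4)·(3)·(2)·(1)] = 15
Sum: (-6)·(5) + (-4)·(-24) + (-8)·(45) + (-24)·(-40) + (-82)·(15) = -564

-564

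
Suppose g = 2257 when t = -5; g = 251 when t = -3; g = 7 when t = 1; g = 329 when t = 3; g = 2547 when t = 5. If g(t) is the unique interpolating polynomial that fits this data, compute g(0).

Evaluate each Lagrange basis at t = 0:
L_0(0) = (3)·(-1)·(-3)·(-5)/[(-2)·(-6)·(-8)·(-10)] = -3/64
L_1(0) = (5)·(-1)·(-3)·(-5)/[(2)·(-4)·(-6)·(-8)] = 25/128
L_2(0) = (5)·(3)·(-3)·(-5)/[(6)·(4)·(-2)·(-4)] = 75/64
L_3(0) = (5)·(3)·(-1)·(-5)/[(8)·(6)·(2)·(-2)] = -25/64
L_4(0) = (5)·(3)·(-1)·(-3)/[(10)·(8)·(4)·(2)] = 9/128
Sum: 2257·(-3/64) + 251·(25/128) + 7·(75/64) + 329·(-25/64) + 2547·(9/128) = 2

2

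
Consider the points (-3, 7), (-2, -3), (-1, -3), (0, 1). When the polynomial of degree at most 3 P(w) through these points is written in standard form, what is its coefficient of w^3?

Build the Lagrange basis polynomials:
L_0(w) = (w + 2)(w + 1)w / [-6] = -(1/6)w^3 - (1/2)w^2 - (1/3)w
L_1(w) = (w + 3)(w + 1)w / [2] = (1/2)w^3 + 2w^2 + (3/2)w
L_2(w) = (w + 3)(w + 2)w / [-2] = -(1/2)w^3 - (5/2)w^2 - 3w
L_3(w) = (w + 3)(w + 2)(w + 1) / [6] = (1/6)w^3 + w^2 + (11/6)w + 1
P(w) = 7·L_0 + (-3)·L_1 + (-3)·L_2 + 1·L_3
Only the coefficient of w^3 is needed; take it from each L_i and combine:
7·(-1/6) + (-3)·(1/2) + (-3)·(-1/2) + 1·(1/6) = -1

-1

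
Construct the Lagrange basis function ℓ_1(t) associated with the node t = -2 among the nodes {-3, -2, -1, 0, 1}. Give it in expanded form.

ℓ_1(t) = -(1/6)t^4 - (1/2)t^3 + (1/6)t^2 + (1/2)t

ℓ_1(t) = (t + 3)(t + 1)t(t - 1) / [(1)·(-1)·(-2)·(-3)]
       = (t^4 + 3t^3 - t^2 - 3t) / (-6)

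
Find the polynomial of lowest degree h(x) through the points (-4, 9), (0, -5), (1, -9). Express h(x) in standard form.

L_0(x) = x(x - 1) / [20] = (1/20)x^2 - (1/20)x
L_1(x) = (x + 4)(x - 1) / [-4] = -(1/4)x^2 - (3/4)x + 1
L_2(x) = (x + 4)x / [5] = (1/5)x^2 + (4/5)x
h(x) = 9·L_0 + (-5)·L_1 + (-9)·L_2
  9·L_0(x) = (9/20)x^2 - (9/20)x
  (-5)·L_1(x) = (5/4)x^2 + (15/4)x - 5
  (-9)·L_2(x) = -(9/5)x^2 - (36/5)x
Adding term by term: -(1/10)x^2 - (39/10)x - 5

h(x) = -(1/10)x^2 - (39/10)x - 5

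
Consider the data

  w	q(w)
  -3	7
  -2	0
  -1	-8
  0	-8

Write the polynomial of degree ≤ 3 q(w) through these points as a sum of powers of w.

Newton's divided differences:
q[-3,-2] = (0 - 7) / (-2 - (-3)) = -7
q[-2,-1] = (-8 - 0) / (-1 - (-2)) = -8
q[-1,0] = (-8 - (-8)) / (0 - (-1)) = 0
q[-3,-2,-1] = (-8 - (-7)) / (-1 - (-3)) = -1/2
q[-2,-1,0] = (0 - (-8)) / (0 - (-2)) = 4
q[-3,-2,-1,0] = (4 - (-1/2)) / (0 - (-3)) = 3/2
q(w) = 7 + (-7)·(w + 3) + (-1/2)·(w + 3)(w + 2) + (3/2)·(w + 3)(w + 2)(w + 1)
Expanding: q(w) = (3/2)w^3 + (17/2)w^2 + 7w - 8

q(w) = (3/2)w^3 + (17/2)w^2 + 7w - 8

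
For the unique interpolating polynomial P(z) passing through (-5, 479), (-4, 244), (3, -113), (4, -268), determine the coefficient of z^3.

L_0(z) = (z + 4)(z - 3)(z - 4) / [-72] = -(1/72)z^3 + (1/24)z^2 + (2/9)z - 2/3
L_1(z) = (z + 5)(z - 3)(z - 4) / [56] = (1/56)z^3 - (1/28)z^2 - (23/56)z + 15/14
L_2(z) = (z + 5)(z + 4)(z - 4) / [-56] = -(1/56)z^3 - (5/56)z^2 + (2/7)z + 10/7
L_3(z) = (z + 5)(z + 4)(z - 3) / [72] = (1/72)z^3 + (1/12)z^2 - (7/72)z - 5/6
P(z) = 479·L_0 + 244·L_1 + (-113)·L_2 + (-268)·L_3
Only the coefficient of z^3 is needed; take it from each L_i and combine:
479·(-1/72) + 244·(1/56) + (-113)·(-1/56) + (-268)·(1/72) = -4

-4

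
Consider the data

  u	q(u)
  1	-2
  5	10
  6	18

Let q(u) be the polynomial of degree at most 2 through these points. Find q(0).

0

Evaluate each Lagrange basis at u = 0:
L_0(0) = (-5)·(-6)/[(-4)·(-5)] = 3/2
L_1(0) = (-1)·(-6)/[(4)·(-1)] = -3/2
L_2(0) = (-1)·(-5)/[(5)·(1)] = 1
Sum: (-2)·(3/2) + 10·(-3/2) + 18·(1) = 0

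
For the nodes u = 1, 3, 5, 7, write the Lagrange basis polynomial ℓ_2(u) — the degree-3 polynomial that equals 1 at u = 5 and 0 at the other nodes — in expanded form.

ℓ_2(u) = -(1/16)u^3 + (11/16)u^2 - (31/16)u + 21/16

ℓ_2(u) = (u - 1)(u - 3)(u - 7) / [(4)·(2)·(-2)]
       = (u^3 - 11u^2 + 31u - 21) / (-16)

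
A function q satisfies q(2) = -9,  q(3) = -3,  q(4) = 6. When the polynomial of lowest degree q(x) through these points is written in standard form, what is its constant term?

-12

L_0(x) = (x - 3)(x - 4) / [2] = (1/2)x^2 - (7/2)x + 6
L_1(x) = (x - 2)(x - 4) / [-1] = -x^2 + 6x - 8
L_2(x) = (x - 2)(x - 3) / [2] = (1/2)x^2 - (5/2)x + 3
q(x) = (-9)·L_0 + (-3)·L_1 + 6·L_2
Only the constant term is needed; take it from each L_i and combine:
(-9)·(6) + (-3)·(-8) + 6·(3) = -12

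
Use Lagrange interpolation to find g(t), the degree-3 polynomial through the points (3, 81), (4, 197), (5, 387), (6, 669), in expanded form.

Build the Lagrange basis polynomials:
L_0(t) = (t - 4)(t - 5)(t - 6) / [-6] = -(1/6)t^3 + (5/2)t^2 - (37/3)t + 20
L_1(t) = (t - 3)(t - 5)(t - 6) / [2] = (1/2)t^3 - 7t^2 + (63/2)t - 45
L_2(t) = (t - 3)(t - 4)(t - 6) / [-2] = -(1/2)t^3 + (13/2)t^2 - 27t + 36
L_3(t) = (t - 3)(t - 4)(t - 5) / [6] = (1/6)t^3 - 2t^2 + (47/6)t - 10
g(t) = 81·L_0 + 197·L_1 + 387·L_2 + 669·L_3
  81·L_0(t) = -(27/2)t^3 + (405/2)t^2 - 999t + 1620
  197·L_1(t) = (197/2)t^3 - 1379t^2 + (12411/2)t - 8865
  387·L_2(t) = -(387/2)t^3 + (5031/2)t^2 - 10449t + 13932
  669·L_3(t) = (223/2)t^3 - 1338t^2 + (10481/2)t - 6690
Adding term by term: 3t^3 + t^2 - 2t - 3

g(t) = 3t^3 + t^2 - 2t - 3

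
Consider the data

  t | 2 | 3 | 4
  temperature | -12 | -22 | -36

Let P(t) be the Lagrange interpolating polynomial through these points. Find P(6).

L_0(6) = (3)·(2)/[(-1)·(-2)] = 3
L_1(6) = (4)·(2)/[(1)·(-1)] = -8
L_2(6) = (4)·(3)/[(2)·(1)] = 6
Sum: (-12)·(3) + (-22)·(-8) + (-36)·(6) = -76

-76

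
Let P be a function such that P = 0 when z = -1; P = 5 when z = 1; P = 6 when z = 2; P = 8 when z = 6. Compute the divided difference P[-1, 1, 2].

-1/2

P[-1,1] = (5 - 0) / (1 - (-1)) = 5/2
P[1,2] = (6 - 5) / (2 - 1) = 1
P[-1,1,2] = (1 - 5/2) / (2 - (-1)) = -1/2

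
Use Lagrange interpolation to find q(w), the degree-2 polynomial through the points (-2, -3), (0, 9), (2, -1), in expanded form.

q(w) = -(11/4)w^2 + (1/2)w + 9

Build the Lagrange basis polynomials:
L_0(w) = w(w - 2) / [8] = (1/8)w^2 - (1/4)w
L_1(w) = (w + 2)(w - 2) / [-4] = -(1/4)w^2 + 1
L_2(w) = (w + 2)w / [8] = (1/8)w^2 + (1/4)w
q(w) = (-3)·L_0 + 9·L_1 + (-1)·L_2
  (-3)·L_0(w) = -(3/8)w^2 + (3/4)w
  9·L_1(w) = -(9/4)w^2 + 9
  (-1)·L_2(w) = -(1/8)w^2 - (1/4)w
Adding term by term: -(11/4)w^2 + (1/2)w + 9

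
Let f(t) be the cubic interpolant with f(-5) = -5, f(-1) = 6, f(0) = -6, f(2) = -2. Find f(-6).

L_0(-6) = (-5)·(-6)·(-8)/[(-4)·(-5)·(-7)] = 12/7
L_1(-6) = (-1)·(-6)·(-8)/[(4)·(-1)·(-3)] = -4
L_2(-6) = (-1)·(-5)·(-8)/[(5)·(1)·(-2)] = 4
L_3(-6) = (-1)·(-5)·(-6)/[(7)·(3)·(2)] = -5/7
Sum: (-5)·(12/7) + 6·(-4) + (-6)·(4) + (-2)·(-5/7) = -386/7

-386/7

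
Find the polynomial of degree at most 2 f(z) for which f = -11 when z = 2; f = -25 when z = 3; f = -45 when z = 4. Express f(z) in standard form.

f(z) = -3z^2 + z - 1

Newton's divided differences:
f[2,3] = (-25 - (-11)) / (3 - 2) = -14
f[3,4] = (-45 - (-25)) / (4 - 3) = -20
f[2,3,4] = (-20 - (-14)) / (4 - 2) = -3
f(z) = -11 + (-14)·(z - 2) + (-3)·(z - 2)(z - 3)
Expanding: f(z) = -3z^2 + z - 1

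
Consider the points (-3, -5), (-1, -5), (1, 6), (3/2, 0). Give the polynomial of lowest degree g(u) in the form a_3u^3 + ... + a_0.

Build the Lagrange basis polynomials:
L_0(u) = (u + 1)(u - 1)(u - 3/2) / [-36] = -(1/36)u^3 + (1/24)u^2 + (1/36)u - 1/24
L_1(u) = (u + 3)(u - 1)(u - 3/2) / [10] = (1/10)u^3 + (1/20)u^2 - (3/5)u + 9/20
L_2(u) = (u + 3)(u + 1)(u - 3/2) / [-4] = -(1/4)u^3 - (5/8)u^2 + (3/4)u + 9/8
L_3(u) = (u + 3)(u + 1)(u - 1) / [45/8] = (8/45)u^3 + (8/15)u^2 - (8/45)u - 8/15
g(u) = (-5)·L_0 + (-5)·L_1 + 6·L_2 + 0·L_3
  (-5)·L_0(u) = (5/36)u^3 - (5/24)u^2 - (5/36)u + 5/24
  (-5)·L_1(u) = -(1/2)u^3 - (1/4)u^2 + 3u - 9/4
  6·L_2(u) = -(3/2)u^3 - (15/4)u^2 + (9/2)u + 27/4
  0·L_3(u) = 0
Adding term by term: -(67/36)u^3 - (101/24)u^2 + (265/36)u + 113/24

g(u) = -(67/36)u^3 - (101/24)u^2 + (265/36)u + 113/24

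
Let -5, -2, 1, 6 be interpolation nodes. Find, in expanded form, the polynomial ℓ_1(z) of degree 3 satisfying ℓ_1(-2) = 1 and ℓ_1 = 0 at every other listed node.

ℓ_1(z) = (1/72)z^3 - (1/36)z^2 - (29/72)z + 5/12

ℓ_1(z) = (z + 5)(z - 1)(z - 6) / [(3)·(-3)·(-8)]
       = (z^3 - 2z^2 - 29z + 30) / (72)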